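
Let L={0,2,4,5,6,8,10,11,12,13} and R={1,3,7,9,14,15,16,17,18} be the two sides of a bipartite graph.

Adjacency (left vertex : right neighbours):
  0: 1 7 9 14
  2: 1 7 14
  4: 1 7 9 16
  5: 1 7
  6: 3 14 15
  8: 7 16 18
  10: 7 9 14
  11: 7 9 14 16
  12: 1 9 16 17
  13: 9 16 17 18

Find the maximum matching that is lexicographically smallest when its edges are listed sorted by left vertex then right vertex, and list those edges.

|M| = 8 (so the lex-smallest maximum matching has 8 edges)
process left vertices in ascending order; for each, take the smallest-labelled available neighbour that still permits 8 edges overall, or leave it unmatched if none does
lex-smallest matching: {0-1, 2-7, 4-9, 6-3, 8-16, 10-14, 12-17, 13-18}

Lex-smallest maximum matching: {(0,1), (2,7), (4,9), (6,3), (8,16), (10,14), (12,17), (13,18)}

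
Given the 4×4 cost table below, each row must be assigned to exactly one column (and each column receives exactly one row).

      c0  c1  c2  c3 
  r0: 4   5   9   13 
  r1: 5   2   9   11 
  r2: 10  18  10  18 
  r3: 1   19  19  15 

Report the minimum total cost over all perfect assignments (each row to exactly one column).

Minimum assignment cost: 26

optimal assignment: row0→col3 (cost 13), row1→col1 (cost 2), row2→col2 (cost 10), row3→col0 (cost 1)
total = 13 + 2 + 10 + 1 = 26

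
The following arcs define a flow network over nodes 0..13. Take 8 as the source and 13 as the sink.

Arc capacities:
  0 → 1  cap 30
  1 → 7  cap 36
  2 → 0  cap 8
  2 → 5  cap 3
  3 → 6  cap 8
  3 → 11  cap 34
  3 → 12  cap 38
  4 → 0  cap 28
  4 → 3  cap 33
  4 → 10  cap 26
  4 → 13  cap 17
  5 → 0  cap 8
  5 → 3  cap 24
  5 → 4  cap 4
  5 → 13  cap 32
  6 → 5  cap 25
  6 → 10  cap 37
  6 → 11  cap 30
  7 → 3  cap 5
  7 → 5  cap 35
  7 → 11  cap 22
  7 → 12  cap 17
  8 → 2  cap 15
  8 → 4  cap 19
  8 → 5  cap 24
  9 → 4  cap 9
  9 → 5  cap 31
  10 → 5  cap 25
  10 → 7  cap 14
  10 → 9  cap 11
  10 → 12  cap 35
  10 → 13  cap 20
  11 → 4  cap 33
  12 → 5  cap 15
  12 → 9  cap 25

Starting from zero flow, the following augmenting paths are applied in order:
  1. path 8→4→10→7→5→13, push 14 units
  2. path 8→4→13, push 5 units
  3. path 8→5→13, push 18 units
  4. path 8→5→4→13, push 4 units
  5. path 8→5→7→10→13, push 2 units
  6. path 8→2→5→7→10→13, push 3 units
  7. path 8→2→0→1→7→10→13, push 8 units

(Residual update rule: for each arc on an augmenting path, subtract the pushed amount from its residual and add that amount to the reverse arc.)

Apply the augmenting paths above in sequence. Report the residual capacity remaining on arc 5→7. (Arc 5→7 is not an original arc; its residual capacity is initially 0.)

Residual capacity of (5,7): 9

after path 1 (8→4→10→7→5→13, push 14): res(5,7)=14
after path 2 (8→4→13, push 5): res(5,7)=14
after path 3 (8→5→13, push 18): res(5,7)=14
after path 4 (8→5→4→13, push 4): res(5,7)=14
after path 5 (8→5→7→10→13, push 2): res(5,7)=12
after path 6 (8→2→5→7→10→13, push 3): res(5,7)=9
after path 7 (8→2→0→1→7→10→13, push 8): res(5,7)=9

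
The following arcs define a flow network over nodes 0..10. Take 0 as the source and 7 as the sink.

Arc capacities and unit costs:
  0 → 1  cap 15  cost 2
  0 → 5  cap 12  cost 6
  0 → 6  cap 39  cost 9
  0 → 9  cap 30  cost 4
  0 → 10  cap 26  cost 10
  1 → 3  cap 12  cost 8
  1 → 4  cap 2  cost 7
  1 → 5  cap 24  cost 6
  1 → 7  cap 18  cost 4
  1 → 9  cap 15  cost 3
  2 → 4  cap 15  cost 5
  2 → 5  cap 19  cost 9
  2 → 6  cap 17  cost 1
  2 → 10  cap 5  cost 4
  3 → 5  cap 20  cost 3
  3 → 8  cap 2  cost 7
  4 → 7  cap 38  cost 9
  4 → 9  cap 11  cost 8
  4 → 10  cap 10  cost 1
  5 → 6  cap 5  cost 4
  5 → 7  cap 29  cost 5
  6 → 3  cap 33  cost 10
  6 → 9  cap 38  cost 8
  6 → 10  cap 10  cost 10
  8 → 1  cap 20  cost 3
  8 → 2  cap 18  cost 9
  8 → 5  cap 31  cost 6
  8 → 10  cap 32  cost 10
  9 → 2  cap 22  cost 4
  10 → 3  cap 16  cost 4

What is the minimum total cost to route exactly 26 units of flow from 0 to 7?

Minimum cost for 26 units: 211

shortest-cost path #1: 0→1→7 push 15 @ unit cost 6 (adds 90)
shortest-cost path #2: 0→5→7 push 11 @ unit cost 11 (adds 121)
total cost = 211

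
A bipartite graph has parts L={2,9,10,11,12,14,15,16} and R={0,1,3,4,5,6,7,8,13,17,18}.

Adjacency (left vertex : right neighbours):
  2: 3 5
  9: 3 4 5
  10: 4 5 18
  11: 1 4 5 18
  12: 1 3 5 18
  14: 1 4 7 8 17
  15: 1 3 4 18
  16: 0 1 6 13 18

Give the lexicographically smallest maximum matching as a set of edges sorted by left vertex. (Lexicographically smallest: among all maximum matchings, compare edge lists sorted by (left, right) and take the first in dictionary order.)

|M| = 7 (so the lex-smallest maximum matching has 7 edges)
process left vertices in ascending order; for each, take the smallest-labelled available neighbour that still permits 7 edges overall, or leave it unmatched if none does
lex-smallest matching: {2-3, 9-4, 10-5, 11-1, 12-18, 14-7, 16-0}

Lex-smallest maximum matching: {(2,3), (9,4), (10,5), (11,1), (12,18), (14,7), (16,0)}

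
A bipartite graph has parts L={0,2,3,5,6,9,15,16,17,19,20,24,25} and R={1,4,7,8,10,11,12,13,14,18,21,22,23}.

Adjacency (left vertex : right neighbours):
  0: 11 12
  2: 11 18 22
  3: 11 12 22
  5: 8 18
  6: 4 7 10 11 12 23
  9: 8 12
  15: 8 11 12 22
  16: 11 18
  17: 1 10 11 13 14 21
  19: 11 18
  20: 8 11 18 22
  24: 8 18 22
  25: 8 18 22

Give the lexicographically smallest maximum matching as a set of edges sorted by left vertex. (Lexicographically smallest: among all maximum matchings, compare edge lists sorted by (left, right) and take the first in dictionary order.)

|M| = 7 (so the lex-smallest maximum matching has 7 edges)
process left vertices in ascending order; for each, take the smallest-labelled available neighbour that still permits 7 edges overall, or leave it unmatched if none does
lex-smallest matching: {0-11, 2-18, 3-12, 5-8, 6-4, 15-22, 17-1}

Lex-smallest maximum matching: {(0,11), (2,18), (3,12), (5,8), (6,4), (15,22), (17,1)}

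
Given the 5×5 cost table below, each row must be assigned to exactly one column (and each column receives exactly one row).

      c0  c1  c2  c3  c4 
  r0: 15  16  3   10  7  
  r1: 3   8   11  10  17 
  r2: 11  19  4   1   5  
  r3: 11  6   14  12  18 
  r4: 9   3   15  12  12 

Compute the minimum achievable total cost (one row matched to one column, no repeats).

optimal assignment: row0→col2 (cost 3), row1→col0 (cost 3), row2→col3 (cost 1), row3→col1 (cost 6), row4→col4 (cost 12)
total = 3 + 3 + 1 + 6 + 12 = 25

Minimum assignment cost: 25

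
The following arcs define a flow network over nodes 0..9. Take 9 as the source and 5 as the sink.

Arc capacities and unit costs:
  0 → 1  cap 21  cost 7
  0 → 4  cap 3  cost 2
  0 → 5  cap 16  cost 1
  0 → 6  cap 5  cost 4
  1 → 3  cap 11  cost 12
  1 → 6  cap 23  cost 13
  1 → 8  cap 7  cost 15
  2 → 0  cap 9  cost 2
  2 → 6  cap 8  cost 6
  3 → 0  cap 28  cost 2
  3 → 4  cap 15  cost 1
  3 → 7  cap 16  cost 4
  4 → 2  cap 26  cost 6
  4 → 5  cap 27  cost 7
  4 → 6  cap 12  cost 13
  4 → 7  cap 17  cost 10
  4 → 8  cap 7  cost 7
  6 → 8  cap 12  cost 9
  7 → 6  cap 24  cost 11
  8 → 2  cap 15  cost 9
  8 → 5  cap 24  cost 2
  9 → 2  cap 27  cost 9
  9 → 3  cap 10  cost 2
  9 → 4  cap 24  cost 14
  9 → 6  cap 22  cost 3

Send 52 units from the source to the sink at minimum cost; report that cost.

Minimum cost for 52 units: 782

shortest-cost path #1: 9→3→0→5 push 10 @ unit cost 5 (adds 50)
shortest-cost path #2: 9→2→0→5 push 6 @ unit cost 12 (adds 72)
shortest-cost path #3: 9→6→8→5 push 12 @ unit cost 14 (adds 168)
shortest-cost path #4: 9→2→0→3→4→5 push 3 @ unit cost 17 (adds 51)
shortest-cost path #5: 9→4→5 push 21 @ unit cost 21 (adds 441)
total cost = 782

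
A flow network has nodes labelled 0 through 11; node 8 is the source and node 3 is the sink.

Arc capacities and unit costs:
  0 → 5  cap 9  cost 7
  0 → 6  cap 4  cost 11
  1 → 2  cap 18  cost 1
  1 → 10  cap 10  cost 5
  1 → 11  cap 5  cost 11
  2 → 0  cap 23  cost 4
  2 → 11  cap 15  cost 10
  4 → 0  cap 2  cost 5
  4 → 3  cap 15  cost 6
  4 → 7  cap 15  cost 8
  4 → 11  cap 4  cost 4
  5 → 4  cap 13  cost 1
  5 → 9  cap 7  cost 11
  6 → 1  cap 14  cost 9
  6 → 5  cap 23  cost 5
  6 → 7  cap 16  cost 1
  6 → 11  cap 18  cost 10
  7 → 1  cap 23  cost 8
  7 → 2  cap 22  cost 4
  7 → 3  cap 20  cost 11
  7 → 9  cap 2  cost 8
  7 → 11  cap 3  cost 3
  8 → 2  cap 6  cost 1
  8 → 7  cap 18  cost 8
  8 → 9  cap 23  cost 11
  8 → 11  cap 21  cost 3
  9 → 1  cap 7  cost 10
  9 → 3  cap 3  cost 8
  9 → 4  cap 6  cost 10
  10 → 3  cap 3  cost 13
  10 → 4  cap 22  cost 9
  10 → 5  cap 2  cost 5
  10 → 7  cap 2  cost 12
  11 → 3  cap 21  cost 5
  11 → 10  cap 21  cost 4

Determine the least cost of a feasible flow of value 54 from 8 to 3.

Minimum cost for 54 units: 843

shortest-cost path #1: 8→11→3 push 21 @ unit cost 8 (adds 168)
shortest-cost path #2: 8→9→3 push 3 @ unit cost 19 (adds 57)
shortest-cost path #3: 8→7→3 push 18 @ unit cost 19 (adds 342)
shortest-cost path #4: 8→2→0→5→4→3 push 6 @ unit cost 19 (adds 114)
shortest-cost path #5: 8→9→4→3 push 6 @ unit cost 27 (adds 162)
total cost = 843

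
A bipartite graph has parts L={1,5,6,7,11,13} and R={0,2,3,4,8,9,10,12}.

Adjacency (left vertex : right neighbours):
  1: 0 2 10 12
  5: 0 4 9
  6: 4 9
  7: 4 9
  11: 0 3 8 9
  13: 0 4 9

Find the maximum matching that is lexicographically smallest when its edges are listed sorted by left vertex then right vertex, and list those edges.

|M| = 5 (so the lex-smallest maximum matching has 5 edges)
process left vertices in ascending order; for each, take the smallest-labelled available neighbour that still permits 5 edges overall, or leave it unmatched if none does
lex-smallest matching: {1-2, 5-0, 6-4, 7-9, 11-3}

Lex-smallest maximum matching: {(1,2), (5,0), (6,4), (7,9), (11,3)}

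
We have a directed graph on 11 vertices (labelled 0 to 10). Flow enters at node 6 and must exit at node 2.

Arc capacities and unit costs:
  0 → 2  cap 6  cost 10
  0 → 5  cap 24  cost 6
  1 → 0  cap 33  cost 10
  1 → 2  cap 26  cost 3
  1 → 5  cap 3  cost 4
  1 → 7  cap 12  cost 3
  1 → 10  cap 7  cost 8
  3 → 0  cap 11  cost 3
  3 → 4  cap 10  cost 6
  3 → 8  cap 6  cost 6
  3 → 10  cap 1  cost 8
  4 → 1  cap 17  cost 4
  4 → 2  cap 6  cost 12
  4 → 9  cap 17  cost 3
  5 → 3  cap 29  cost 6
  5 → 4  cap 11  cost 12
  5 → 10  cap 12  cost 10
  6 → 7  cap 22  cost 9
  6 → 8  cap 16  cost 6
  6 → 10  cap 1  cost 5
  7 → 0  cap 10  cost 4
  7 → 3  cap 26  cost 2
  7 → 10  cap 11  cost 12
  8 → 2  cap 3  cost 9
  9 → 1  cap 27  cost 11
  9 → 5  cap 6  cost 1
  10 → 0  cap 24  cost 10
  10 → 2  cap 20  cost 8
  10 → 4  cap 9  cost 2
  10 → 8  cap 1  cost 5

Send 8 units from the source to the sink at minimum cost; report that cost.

shortest-cost path #1: 6→10→2 push 1 @ unit cost 13 (adds 13)
shortest-cost path #2: 6→8→2 push 3 @ unit cost 15 (adds 45)
shortest-cost path #3: 6→7→0→2 push 4 @ unit cost 23 (adds 92)
total cost = 150

Minimum cost for 8 units: 150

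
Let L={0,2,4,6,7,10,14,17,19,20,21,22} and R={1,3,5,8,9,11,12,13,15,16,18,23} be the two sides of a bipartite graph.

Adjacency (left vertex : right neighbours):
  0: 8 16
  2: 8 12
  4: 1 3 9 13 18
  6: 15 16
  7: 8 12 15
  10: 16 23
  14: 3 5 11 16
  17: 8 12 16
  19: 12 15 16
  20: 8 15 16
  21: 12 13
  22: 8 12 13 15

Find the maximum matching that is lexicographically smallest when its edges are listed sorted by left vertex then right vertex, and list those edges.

|M| = 8 (so the lex-smallest maximum matching has 8 edges)
process left vertices in ascending order; for each, take the smallest-labelled available neighbour that still permits 8 edges overall, or leave it unmatched if none does
lex-smallest matching: {0-8, 2-12, 4-1, 6-15, 10-23, 14-3, 17-16, 21-13}

Lex-smallest maximum matching: {(0,8), (2,12), (4,1), (6,15), (10,23), (14,3), (17,16), (21,13)}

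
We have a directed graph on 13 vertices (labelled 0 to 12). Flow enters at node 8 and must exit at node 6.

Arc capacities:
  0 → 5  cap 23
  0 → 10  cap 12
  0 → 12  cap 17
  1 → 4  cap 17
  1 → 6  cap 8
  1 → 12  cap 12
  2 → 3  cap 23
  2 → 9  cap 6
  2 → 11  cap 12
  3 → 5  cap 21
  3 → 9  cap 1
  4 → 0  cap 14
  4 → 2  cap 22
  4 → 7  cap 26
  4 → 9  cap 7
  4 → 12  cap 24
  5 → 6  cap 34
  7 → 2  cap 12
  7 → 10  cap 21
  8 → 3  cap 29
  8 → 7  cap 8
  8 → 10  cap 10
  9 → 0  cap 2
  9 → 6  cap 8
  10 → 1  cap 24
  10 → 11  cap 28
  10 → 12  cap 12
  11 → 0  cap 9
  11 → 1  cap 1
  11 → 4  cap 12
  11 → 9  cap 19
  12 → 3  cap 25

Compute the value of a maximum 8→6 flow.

augment #1: 8→3→5→6 bottleneck 21, total now 21
augment #2: 8→3→9→6 bottleneck 1, total now 22
augment #3: 8→10→1→6 bottleneck 8, total now 30
augment #4: 8→7→2→9→6 bottleneck 6, total now 36
augment #5: 8→10→11→9→6 bottleneck 1, total now 37
augment #6: 8→10→11→0→5→6 bottleneck 1, total now 38
augment #7: 8→7→2→11→0→5→6 bottleneck 2, total now 40

Maximum flow value: 40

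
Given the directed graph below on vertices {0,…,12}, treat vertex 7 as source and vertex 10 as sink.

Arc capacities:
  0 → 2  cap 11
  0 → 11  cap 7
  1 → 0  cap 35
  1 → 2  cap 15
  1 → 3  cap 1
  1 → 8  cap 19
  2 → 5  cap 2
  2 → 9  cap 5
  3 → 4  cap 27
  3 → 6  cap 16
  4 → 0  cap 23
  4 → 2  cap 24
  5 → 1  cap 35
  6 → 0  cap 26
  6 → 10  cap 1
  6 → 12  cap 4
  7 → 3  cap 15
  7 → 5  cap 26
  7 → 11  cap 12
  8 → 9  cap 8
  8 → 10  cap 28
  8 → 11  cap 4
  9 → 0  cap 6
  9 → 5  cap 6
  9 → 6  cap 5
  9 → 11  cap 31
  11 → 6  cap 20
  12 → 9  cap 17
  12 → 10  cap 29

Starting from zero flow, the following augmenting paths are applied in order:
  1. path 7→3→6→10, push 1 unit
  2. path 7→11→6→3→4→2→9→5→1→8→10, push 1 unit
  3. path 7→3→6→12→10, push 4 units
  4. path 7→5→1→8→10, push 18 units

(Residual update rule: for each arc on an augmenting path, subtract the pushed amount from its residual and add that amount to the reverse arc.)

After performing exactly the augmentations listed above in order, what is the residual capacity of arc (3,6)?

after path 1 (7→3→6→10, push 1): res(3,6)=15
after path 2 (7→11→6→3→4→2→9→5→1→8→10, push 1): res(3,6)=16
after path 3 (7→3→6→12→10, push 4): res(3,6)=12
after path 4 (7→5→1→8→10, push 18): res(3,6)=12

Residual capacity of (3,6): 12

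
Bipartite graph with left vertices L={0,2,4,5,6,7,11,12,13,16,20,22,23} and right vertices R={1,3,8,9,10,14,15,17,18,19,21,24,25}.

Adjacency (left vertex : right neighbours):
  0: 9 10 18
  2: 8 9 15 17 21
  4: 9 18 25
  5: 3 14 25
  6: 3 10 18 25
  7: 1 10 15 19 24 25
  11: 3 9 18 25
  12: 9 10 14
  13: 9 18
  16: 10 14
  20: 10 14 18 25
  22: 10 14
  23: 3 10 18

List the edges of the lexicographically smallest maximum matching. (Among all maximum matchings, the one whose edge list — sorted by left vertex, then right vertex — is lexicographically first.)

|M| = 8 (so the lex-smallest maximum matching has 8 edges)
process left vertices in ascending order; for each, take the smallest-labelled available neighbour that still permits 8 edges overall, or leave it unmatched if none does
lex-smallest matching: {0-9, 2-8, 4-18, 5-3, 6-10, 7-1, 11-25, 12-14}

Lex-smallest maximum matching: {(0,9), (2,8), (4,18), (5,3), (6,10), (7,1), (11,25), (12,14)}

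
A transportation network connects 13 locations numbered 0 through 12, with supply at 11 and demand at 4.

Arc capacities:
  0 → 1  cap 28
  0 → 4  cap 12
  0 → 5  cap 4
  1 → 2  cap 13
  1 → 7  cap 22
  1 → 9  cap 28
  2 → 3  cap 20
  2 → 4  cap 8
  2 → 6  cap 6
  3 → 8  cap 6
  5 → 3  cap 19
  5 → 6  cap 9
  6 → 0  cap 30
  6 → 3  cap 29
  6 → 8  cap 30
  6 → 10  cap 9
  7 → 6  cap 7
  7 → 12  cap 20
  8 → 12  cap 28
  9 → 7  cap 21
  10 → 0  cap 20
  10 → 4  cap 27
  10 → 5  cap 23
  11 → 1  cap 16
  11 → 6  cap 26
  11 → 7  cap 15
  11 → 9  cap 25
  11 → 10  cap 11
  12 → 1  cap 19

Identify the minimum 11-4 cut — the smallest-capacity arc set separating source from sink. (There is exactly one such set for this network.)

augment #1: 11→10→4 push 11
augment #2: 11→1→2→4 push 8
augment #3: 11→6→0→4 push 12
augment #4: 11→6→10→4 push 9
max flow = 40; residual-reachable set from 11 gives S-side
cut edges (S→T): {(0,4), (2,4), (6,10), (11,10)} total cap 40

Min-cut arcs: {(0,4), (2,4), (6,10), (11,10)} (total capacity 40)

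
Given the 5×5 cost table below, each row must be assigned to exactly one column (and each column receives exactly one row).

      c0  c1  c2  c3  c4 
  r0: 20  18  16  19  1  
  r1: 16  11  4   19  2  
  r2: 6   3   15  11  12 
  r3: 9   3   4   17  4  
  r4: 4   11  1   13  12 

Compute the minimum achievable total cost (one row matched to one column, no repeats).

Minimum assignment cost: 23

optimal assignment: row0→col4 (cost 1), row1→col2 (cost 4), row2→col3 (cost 11), row3→col1 (cost 3), row4→col0 (cost 4)
total = 1 + 4 + 11 + 3 + 4 = 23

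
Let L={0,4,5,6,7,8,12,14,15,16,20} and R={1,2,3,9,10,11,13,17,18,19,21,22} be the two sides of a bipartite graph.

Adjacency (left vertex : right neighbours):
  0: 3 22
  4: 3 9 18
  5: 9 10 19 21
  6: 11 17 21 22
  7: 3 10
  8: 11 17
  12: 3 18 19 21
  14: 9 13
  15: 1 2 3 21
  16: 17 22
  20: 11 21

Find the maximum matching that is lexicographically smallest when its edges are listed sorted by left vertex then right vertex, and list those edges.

Lex-smallest maximum matching: {(0,3), (4,9), (5,19), (6,11), (7,10), (8,17), (12,18), (14,13), (15,1), (16,22), (20,21)}

|M| = 11 (so the lex-smallest maximum matching has 11 edges)
process left vertices in ascending order; for each, take the smallest-labelled available neighbour that still permits 11 edges overall, or leave it unmatched if none does
lex-smallest matching: {0-3, 4-9, 5-19, 6-11, 7-10, 8-17, 12-18, 14-13, 15-1, 16-22, 20-21}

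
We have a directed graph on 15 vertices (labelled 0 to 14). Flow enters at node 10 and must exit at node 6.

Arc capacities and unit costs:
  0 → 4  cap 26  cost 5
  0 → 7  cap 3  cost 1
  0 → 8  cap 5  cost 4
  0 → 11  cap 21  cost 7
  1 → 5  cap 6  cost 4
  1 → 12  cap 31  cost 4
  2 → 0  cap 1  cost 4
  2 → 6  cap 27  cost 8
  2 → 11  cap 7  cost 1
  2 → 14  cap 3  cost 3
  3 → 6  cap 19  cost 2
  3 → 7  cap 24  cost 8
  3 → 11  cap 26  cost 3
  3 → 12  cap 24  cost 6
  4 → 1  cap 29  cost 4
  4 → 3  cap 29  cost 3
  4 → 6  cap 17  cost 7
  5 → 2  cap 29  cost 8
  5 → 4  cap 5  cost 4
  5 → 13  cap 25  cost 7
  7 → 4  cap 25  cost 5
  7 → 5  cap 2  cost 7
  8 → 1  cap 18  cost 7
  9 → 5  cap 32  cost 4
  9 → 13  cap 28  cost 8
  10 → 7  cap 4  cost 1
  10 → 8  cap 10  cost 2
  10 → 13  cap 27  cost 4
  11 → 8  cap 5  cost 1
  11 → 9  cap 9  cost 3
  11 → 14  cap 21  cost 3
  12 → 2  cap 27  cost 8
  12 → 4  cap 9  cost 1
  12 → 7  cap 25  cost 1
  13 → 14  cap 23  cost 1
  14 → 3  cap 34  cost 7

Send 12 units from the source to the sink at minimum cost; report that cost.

Minimum cost for 12 units: 156

shortest-cost path #1: 10→7→4→3→6 push 4 @ unit cost 11 (adds 44)
shortest-cost path #2: 10→13→14→3→6 push 8 @ unit cost 14 (adds 112)
total cost = 156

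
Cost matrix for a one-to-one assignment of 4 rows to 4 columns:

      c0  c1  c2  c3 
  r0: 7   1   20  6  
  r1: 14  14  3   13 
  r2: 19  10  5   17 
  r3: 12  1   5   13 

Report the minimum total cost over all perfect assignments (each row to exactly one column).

Minimum assignment cost: 26

one of 2 optimal assignments: row0→col0 (cost 7), row1→col3 (cost 13), row2→col2 (cost 5), row3→col1 (cost 1)
total = 7 + 13 + 5 + 1 = 26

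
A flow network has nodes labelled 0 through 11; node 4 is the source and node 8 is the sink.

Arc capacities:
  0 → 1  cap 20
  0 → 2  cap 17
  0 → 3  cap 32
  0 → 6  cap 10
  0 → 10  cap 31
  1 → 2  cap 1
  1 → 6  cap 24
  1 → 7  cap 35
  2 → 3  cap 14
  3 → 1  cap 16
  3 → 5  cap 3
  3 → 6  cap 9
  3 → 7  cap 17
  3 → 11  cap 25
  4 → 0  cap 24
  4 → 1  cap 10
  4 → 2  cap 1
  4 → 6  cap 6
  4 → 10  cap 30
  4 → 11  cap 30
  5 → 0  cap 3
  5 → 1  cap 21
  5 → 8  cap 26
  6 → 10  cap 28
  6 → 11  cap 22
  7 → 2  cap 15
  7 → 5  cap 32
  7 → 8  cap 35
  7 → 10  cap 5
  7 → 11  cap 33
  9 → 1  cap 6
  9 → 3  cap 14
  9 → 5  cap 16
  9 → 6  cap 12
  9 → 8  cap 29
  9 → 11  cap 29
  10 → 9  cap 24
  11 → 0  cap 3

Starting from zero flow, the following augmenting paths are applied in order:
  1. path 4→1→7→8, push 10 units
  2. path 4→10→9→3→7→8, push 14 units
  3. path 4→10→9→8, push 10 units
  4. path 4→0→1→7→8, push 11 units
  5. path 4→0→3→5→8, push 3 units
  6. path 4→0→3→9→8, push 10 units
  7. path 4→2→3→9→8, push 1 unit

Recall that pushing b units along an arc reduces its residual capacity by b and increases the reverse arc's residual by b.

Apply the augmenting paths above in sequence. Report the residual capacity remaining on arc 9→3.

after path 1 (4→1→7→8, push 10): res(9,3)=14
after path 2 (4→10→9→3→7→8, push 14): res(9,3)=0
after path 3 (4→10→9→8, push 10): res(9,3)=0
after path 4 (4→0→1→7→8, push 11): res(9,3)=0
after path 5 (4→0→3→5→8, push 3): res(9,3)=0
after path 6 (4→0→3→9→8, push 10): res(9,3)=10
after path 7 (4→2→3→9→8, push 1): res(9,3)=11

Residual capacity of (9,3): 11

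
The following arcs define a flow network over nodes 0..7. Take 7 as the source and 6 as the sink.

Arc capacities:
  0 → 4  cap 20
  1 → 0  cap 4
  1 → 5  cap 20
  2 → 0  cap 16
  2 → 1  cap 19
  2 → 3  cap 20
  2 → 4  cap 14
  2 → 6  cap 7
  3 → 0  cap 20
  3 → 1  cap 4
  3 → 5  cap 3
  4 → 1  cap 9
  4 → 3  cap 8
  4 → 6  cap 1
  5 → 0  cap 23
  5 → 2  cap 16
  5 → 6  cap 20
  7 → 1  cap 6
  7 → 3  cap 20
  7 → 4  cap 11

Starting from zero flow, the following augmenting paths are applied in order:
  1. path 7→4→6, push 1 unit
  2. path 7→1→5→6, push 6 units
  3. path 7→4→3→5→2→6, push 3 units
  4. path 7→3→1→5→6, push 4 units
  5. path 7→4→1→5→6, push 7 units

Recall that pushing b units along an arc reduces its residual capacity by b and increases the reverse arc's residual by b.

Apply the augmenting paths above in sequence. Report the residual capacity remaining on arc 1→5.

Residual capacity of (1,5): 3

after path 1 (7→4→6, push 1): res(1,5)=20
after path 2 (7→1→5→6, push 6): res(1,5)=14
after path 3 (7→4→3→5→2→6, push 3): res(1,5)=14
after path 4 (7→3→1→5→6, push 4): res(1,5)=10
after path 5 (7→4→1→5→6, push 7): res(1,5)=3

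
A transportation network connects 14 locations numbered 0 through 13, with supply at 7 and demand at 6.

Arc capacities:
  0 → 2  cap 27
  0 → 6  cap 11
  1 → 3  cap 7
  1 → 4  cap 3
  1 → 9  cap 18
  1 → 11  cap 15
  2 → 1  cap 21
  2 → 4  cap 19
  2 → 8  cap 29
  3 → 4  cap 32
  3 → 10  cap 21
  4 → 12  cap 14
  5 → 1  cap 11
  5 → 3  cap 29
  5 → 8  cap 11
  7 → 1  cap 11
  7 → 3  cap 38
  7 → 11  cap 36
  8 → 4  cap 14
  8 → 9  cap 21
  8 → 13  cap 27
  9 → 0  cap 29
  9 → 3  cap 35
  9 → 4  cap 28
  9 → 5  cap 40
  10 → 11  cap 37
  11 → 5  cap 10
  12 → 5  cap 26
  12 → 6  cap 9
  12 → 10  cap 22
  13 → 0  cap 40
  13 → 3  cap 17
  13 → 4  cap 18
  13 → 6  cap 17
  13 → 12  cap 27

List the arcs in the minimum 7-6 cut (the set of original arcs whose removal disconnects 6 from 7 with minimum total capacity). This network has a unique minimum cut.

augment #1: 7→1→4→12→6 push 3
augment #2: 7→1→9→0→6 push 8
augment #3: 7→3→4→12→6 push 6
augment #4: 7→11→5→8→13→6 push 10
augment #5: 7→3→4→1→9→0→6 push 3
augment #6: 7→3→4→12→5→8→13→6 push 1
augment #7: 7→3→4→12→5→1→9→0→2→8→13→6 push 4
max flow = 35; residual-reachable set from 7 gives S-side
cut edges (S→T): {(4,12), (7,1), (11,5)} total cap 35

Min-cut arcs: {(4,12), (7,1), (11,5)} (total capacity 35)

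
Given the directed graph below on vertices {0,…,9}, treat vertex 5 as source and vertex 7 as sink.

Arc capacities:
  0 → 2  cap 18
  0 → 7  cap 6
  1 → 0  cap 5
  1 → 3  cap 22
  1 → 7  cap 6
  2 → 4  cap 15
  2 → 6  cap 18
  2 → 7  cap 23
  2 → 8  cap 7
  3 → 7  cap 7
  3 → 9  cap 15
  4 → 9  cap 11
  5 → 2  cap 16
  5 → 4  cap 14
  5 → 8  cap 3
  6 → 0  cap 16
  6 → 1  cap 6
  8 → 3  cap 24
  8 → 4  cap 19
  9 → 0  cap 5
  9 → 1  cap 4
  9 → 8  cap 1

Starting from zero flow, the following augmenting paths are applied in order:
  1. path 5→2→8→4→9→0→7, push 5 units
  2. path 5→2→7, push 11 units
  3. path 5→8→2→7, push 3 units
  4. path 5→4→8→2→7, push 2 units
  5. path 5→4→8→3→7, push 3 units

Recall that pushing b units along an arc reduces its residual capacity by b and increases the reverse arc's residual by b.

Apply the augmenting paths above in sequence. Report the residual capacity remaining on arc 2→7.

after path 1 (5→2→8→4→9→0→7, push 5): res(2,7)=23
after path 2 (5→2→7, push 11): res(2,7)=12
after path 3 (5→8→2→7, push 3): res(2,7)=9
after path 4 (5→4→8→2→7, push 2): res(2,7)=7
after path 5 (5→4→8→3→7, push 3): res(2,7)=7

Residual capacity of (2,7): 7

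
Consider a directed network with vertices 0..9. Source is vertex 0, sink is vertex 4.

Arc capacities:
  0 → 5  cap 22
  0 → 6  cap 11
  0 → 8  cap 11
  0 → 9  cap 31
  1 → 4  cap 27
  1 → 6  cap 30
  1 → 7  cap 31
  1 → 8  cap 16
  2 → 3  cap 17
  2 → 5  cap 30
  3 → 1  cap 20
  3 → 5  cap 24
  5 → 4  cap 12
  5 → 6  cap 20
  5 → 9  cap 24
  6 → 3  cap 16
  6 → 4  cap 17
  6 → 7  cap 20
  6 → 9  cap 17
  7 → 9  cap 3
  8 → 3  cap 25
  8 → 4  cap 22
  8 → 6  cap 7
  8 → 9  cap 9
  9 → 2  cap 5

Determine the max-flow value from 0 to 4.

augment #1: 0→5→4 bottleneck 12, total now 12
augment #2: 0→6→4 bottleneck 11, total now 23
augment #3: 0→8→4 bottleneck 11, total now 34
augment #4: 0→5→6→4 bottleneck 6, total now 40
augment #5: 0→5→6→3→1→4 bottleneck 4, total now 44
augment #6: 0→9→2→3→1→4 bottleneck 5, total now 49

Maximum flow value: 49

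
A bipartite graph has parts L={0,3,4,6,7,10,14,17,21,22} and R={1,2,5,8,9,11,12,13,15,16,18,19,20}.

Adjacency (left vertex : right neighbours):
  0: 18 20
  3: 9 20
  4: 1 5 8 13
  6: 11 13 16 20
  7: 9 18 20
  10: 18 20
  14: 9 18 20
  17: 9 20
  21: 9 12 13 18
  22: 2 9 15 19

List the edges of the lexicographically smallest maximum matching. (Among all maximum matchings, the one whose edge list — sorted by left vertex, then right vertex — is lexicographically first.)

Lex-smallest maximum matching: {(0,18), (3,9), (4,1), (6,11), (7,20), (21,12), (22,2)}

|M| = 7 (so the lex-smallest maximum matching has 7 edges)
process left vertices in ascending order; for each, take the smallest-labelled available neighbour that still permits 7 edges overall, or leave it unmatched if none does
lex-smallest matching: {0-18, 3-9, 4-1, 6-11, 7-20, 21-12, 22-2}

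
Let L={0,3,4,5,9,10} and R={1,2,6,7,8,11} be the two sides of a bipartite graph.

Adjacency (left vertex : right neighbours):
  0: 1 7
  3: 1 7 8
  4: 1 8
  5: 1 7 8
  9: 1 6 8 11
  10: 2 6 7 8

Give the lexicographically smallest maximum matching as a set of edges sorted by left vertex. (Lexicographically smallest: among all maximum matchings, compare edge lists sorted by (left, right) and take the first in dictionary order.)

Lex-smallest maximum matching: {(0,1), (3,7), (4,8), (9,6), (10,2)}

|M| = 5 (so the lex-smallest maximum matching has 5 edges)
process left vertices in ascending order; for each, take the smallest-labelled available neighbour that still permits 5 edges overall, or leave it unmatched if none does
lex-smallest matching: {0-1, 3-7, 4-8, 9-6, 10-2}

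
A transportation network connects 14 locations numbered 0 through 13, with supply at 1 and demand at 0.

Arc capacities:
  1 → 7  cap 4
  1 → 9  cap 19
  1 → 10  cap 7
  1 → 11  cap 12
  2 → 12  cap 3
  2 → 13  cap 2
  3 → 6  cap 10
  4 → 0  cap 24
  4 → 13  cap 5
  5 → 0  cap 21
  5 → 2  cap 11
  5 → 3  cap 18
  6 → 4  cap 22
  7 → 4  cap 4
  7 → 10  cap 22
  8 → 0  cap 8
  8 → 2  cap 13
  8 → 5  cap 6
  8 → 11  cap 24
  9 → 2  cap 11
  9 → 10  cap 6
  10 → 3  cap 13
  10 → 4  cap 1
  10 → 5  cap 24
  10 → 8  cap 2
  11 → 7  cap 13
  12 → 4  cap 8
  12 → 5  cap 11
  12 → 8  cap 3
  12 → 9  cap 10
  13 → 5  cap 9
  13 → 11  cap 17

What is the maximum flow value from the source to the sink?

augment #1: 1→7→4→0 bottleneck 4, total now 4
augment #2: 1→10→4→0 bottleneck 1, total now 5
augment #3: 1→10→5→0 bottleneck 6, total now 11
augment #4: 1→9→10→5→0 bottleneck 6, total now 17
augment #5: 1→9→2→12→4→0 bottleneck 3, total now 20
augment #6: 1→9→2→13→5→0 bottleneck 2, total now 22
augment #7: 1→11→7→10→5→0 bottleneck 7, total now 29
augment #8: 1→11→7→10→8→0 bottleneck 2, total now 31
augment #9: 1→11→7→10→3→6→4→0 bottleneck 3, total now 34

Maximum flow value: 34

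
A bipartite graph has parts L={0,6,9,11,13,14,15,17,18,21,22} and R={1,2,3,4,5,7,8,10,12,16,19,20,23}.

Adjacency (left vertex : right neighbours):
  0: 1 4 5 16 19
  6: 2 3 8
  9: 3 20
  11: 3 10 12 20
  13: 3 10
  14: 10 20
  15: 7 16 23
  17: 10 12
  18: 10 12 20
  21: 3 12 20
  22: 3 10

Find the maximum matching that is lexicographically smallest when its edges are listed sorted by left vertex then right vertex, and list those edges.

Lex-smallest maximum matching: {(0,1), (6,2), (9,3), (11,10), (14,20), (15,7), (17,12)}

|M| = 7 (so the lex-smallest maximum matching has 7 edges)
process left vertices in ascending order; for each, take the smallest-labelled available neighbour that still permits 7 edges overall, or leave it unmatched if none does
lex-smallest matching: {0-1, 6-2, 9-3, 11-10, 14-20, 15-7, 17-12}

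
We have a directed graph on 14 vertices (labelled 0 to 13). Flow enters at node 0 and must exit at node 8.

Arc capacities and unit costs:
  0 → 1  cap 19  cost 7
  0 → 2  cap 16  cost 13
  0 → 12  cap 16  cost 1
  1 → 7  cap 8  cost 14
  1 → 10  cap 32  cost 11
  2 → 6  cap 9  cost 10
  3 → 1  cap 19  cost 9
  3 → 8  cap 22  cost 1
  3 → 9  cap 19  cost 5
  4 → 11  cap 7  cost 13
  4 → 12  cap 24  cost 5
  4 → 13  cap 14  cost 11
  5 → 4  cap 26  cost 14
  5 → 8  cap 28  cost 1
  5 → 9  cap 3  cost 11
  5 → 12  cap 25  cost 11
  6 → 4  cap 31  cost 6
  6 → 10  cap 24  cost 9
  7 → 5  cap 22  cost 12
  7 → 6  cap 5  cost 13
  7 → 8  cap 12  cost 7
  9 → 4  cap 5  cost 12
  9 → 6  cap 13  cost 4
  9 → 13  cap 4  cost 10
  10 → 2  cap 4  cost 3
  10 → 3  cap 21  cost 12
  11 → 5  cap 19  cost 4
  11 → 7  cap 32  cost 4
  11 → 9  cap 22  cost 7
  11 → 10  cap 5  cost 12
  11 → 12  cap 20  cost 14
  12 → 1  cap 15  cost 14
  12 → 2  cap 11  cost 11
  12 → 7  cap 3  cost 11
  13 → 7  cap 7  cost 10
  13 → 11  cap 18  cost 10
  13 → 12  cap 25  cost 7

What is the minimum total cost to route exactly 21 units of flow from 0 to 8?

Minimum cost for 21 units: 591

shortest-cost path #1: 0→12→7→8 push 3 @ unit cost 19 (adds 57)
shortest-cost path #2: 0→1→7→8 push 8 @ unit cost 28 (adds 224)
shortest-cost path #3: 0→1→10→3→8 push 10 @ unit cost 31 (adds 310)
total cost = 591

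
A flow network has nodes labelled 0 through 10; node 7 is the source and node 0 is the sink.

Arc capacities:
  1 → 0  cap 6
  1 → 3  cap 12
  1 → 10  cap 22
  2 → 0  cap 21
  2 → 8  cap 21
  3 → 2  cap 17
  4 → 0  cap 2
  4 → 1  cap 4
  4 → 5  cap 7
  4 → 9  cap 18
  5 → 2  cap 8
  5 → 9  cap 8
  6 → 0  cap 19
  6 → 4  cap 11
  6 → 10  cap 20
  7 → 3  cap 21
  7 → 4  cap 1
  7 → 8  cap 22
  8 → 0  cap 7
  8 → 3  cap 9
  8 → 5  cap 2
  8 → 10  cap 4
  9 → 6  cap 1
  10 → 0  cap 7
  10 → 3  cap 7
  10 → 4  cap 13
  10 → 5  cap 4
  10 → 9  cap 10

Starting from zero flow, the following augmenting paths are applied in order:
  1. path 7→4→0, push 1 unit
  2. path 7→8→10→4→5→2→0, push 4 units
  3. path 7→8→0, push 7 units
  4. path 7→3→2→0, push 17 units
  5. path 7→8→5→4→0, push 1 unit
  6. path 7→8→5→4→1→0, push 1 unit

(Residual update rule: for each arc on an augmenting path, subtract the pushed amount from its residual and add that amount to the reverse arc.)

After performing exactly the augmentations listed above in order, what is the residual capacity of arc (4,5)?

Residual capacity of (4,5): 5

after path 1 (7→4→0, push 1): res(4,5)=7
after path 2 (7→8→10→4→5→2→0, push 4): res(4,5)=3
after path 3 (7→8→0, push 7): res(4,5)=3
after path 4 (7→3→2→0, push 17): res(4,5)=3
after path 5 (7→8→5→4→0, push 1): res(4,5)=4
after path 6 (7→8→5→4→1→0, push 1): res(4,5)=5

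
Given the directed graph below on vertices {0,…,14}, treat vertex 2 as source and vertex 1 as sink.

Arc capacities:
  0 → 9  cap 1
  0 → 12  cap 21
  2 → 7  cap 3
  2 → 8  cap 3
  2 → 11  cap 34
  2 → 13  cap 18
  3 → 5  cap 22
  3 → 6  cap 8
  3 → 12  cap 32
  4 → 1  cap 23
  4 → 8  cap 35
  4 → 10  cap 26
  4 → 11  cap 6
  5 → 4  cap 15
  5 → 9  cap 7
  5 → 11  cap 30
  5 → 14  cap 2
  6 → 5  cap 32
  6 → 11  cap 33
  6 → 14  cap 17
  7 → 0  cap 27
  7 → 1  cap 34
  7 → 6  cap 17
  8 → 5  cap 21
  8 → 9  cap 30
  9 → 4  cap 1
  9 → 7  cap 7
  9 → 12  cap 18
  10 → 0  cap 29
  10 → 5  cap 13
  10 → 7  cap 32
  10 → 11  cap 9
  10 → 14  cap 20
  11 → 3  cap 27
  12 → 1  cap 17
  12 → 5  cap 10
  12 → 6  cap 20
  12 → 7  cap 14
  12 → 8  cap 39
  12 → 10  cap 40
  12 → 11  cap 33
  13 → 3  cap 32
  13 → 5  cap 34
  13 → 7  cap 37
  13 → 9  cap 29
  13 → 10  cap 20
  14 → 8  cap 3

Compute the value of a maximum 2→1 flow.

Maximum flow value: 51

augment #1: 2→7→1 bottleneck 3, total now 3
augment #2: 2→13→7→1 bottleneck 18, total now 21
augment #3: 2→8→5→4→1 bottleneck 3, total now 24
augment #4: 2→11→3→12→1 bottleneck 17, total now 41
augment #5: 2→11→3→5→4→1 bottleneck 10, total now 51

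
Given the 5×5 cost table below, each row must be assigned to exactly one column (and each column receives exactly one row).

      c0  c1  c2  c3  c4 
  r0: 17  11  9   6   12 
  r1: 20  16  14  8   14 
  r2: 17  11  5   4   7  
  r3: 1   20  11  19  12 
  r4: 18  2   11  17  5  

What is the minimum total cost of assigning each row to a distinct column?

optimal assignment: row0→col2 (cost 9), row1→col3 (cost 8), row2→col4 (cost 7), row3→col0 (cost 1), row4→col1 (cost 2)
total = 9 + 8 + 7 + 1 + 2 = 27

Minimum assignment cost: 27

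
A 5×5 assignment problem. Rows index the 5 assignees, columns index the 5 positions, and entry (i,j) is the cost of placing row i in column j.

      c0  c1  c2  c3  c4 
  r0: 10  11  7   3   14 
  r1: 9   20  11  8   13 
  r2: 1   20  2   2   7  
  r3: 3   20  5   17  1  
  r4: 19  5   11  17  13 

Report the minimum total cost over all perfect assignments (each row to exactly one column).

optimal assignment: row0→col3 (cost 3), row1→col0 (cost 9), row2→col2 (cost 2), row3→col4 (cost 1), row4→col1 (cost 5)
total = 3 + 9 + 2 + 1 + 5 = 20

Minimum assignment cost: 20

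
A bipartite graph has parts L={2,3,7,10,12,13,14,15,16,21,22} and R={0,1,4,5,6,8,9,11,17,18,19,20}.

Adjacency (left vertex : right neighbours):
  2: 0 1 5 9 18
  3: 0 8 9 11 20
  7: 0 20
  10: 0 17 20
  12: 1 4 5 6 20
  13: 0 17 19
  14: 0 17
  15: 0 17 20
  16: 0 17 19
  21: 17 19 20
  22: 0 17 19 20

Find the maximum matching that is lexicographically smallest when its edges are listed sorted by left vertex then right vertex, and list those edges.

Lex-smallest maximum matching: {(2,1), (3,8), (7,0), (10,17), (12,4), (13,19), (15,20)}

|M| = 7 (so the lex-smallest maximum matching has 7 edges)
process left vertices in ascending order; for each, take the smallest-labelled available neighbour that still permits 7 edges overall, or leave it unmatched if none does
lex-smallest matching: {2-1, 3-8, 7-0, 10-17, 12-4, 13-19, 15-20}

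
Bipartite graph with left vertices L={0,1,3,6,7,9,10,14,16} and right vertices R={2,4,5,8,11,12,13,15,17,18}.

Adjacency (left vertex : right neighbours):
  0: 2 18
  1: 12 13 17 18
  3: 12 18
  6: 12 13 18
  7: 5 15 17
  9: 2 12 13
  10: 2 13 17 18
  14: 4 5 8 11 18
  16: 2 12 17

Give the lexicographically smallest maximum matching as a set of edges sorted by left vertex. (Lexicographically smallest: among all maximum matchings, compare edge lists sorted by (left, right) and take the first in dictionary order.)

|M| = 7 (so the lex-smallest maximum matching has 7 edges)
process left vertices in ascending order; for each, take the smallest-labelled available neighbour that still permits 7 edges overall, or leave it unmatched if none does
lex-smallest matching: {0-2, 1-12, 3-18, 6-13, 7-5, 10-17, 14-4}

Lex-smallest maximum matching: {(0,2), (1,12), (3,18), (6,13), (7,5), (10,17), (14,4)}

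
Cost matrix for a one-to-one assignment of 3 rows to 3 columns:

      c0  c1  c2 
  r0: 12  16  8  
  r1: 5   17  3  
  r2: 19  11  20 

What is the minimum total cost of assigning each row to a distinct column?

Minimum assignment cost: 24

optimal assignment: row0→col2 (cost 8), row1→col0 (cost 5), row2→col1 (cost 11)
total = 8 + 5 + 11 = 24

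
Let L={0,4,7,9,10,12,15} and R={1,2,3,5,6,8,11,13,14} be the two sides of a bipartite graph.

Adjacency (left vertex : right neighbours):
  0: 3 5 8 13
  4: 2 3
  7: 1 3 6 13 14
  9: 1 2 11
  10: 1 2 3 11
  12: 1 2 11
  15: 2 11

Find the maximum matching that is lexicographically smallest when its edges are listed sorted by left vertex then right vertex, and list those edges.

|M| = 6 (so the lex-smallest maximum matching has 6 edges)
process left vertices in ascending order; for each, take the smallest-labelled available neighbour that still permits 6 edges overall, or leave it unmatched if none does
lex-smallest matching: {0-5, 4-2, 7-6, 9-1, 10-3, 12-11}

Lex-smallest maximum matching: {(0,5), (4,2), (7,6), (9,1), (10,3), (12,11)}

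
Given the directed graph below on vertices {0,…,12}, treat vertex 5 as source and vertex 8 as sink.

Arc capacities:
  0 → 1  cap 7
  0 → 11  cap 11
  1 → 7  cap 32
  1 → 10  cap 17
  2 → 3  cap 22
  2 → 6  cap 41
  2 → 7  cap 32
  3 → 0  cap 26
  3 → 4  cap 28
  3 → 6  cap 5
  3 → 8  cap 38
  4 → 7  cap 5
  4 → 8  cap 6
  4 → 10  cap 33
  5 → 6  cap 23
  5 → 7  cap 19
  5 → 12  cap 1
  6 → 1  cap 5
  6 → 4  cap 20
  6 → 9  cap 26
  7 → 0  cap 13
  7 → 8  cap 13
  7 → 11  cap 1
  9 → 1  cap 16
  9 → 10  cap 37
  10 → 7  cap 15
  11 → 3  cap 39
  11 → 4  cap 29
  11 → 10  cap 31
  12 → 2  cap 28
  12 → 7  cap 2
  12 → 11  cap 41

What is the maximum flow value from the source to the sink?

augment #1: 5→7→8 bottleneck 13, total now 13
augment #2: 5→6→4→8 bottleneck 6, total now 19
augment #3: 5→7→11→3→8 bottleneck 1, total now 20
augment #4: 5→12→2→3→8 bottleneck 1, total now 21
augment #5: 5→7→0→11→3→8 bottleneck 5, total now 26
augment #6: 5→6→1→7→0→11→3→8 bottleneck 5, total now 31
augment #7: 5→6→4→7→0→11→3→8 bottleneck 1, total now 32

Maximum flow value: 32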